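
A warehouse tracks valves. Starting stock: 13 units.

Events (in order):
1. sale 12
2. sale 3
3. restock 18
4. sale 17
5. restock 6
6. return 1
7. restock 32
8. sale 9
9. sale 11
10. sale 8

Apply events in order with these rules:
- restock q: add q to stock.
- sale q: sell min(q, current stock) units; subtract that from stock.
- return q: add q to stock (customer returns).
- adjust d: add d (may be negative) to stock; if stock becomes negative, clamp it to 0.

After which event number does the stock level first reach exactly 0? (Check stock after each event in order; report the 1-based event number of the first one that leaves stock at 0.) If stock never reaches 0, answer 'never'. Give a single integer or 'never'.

Processing events:
Start: stock = 13
  Event 1 (sale 12): sell min(12,13)=12. stock: 13 - 12 = 1. total_sold = 12
  Event 2 (sale 3): sell min(3,1)=1. stock: 1 - 1 = 0. total_sold = 13
  Event 3 (restock 18): 0 + 18 = 18
  Event 4 (sale 17): sell min(17,18)=17. stock: 18 - 17 = 1. total_sold = 30
  Event 5 (restock 6): 1 + 6 = 7
  Event 6 (return 1): 7 + 1 = 8
  Event 7 (restock 32): 8 + 32 = 40
  Event 8 (sale 9): sell min(9,40)=9. stock: 40 - 9 = 31. total_sold = 39
  Event 9 (sale 11): sell min(11,31)=11. stock: 31 - 11 = 20. total_sold = 50
  Event 10 (sale 8): sell min(8,20)=8. stock: 20 - 8 = 12. total_sold = 58
Final: stock = 12, total_sold = 58

First zero at event 2.

Answer: 2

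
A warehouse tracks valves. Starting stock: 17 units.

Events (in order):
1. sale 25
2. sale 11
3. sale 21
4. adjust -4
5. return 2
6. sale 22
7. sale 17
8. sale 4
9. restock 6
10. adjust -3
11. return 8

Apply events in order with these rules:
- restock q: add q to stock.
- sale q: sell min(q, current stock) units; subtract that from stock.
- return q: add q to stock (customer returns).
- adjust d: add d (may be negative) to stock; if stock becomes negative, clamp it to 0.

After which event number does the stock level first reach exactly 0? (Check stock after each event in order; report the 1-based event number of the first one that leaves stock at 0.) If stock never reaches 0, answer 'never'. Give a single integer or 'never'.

Processing events:
Start: stock = 17
  Event 1 (sale 25): sell min(25,17)=17. stock: 17 - 17 = 0. total_sold = 17
  Event 2 (sale 11): sell min(11,0)=0. stock: 0 - 0 = 0. total_sold = 17
  Event 3 (sale 21): sell min(21,0)=0. stock: 0 - 0 = 0. total_sold = 17
  Event 4 (adjust -4): 0 + -4 = 0 (clamped to 0)
  Event 5 (return 2): 0 + 2 = 2
  Event 6 (sale 22): sell min(22,2)=2. stock: 2 - 2 = 0. total_sold = 19
  Event 7 (sale 17): sell min(17,0)=0. stock: 0 - 0 = 0. total_sold = 19
  Event 8 (sale 4): sell min(4,0)=0. stock: 0 - 0 = 0. total_sold = 19
  Event 9 (restock 6): 0 + 6 = 6
  Event 10 (adjust -3): 6 + -3 = 3
  Event 11 (return 8): 3 + 8 = 11
Final: stock = 11, total_sold = 19

First zero at event 1.

Answer: 1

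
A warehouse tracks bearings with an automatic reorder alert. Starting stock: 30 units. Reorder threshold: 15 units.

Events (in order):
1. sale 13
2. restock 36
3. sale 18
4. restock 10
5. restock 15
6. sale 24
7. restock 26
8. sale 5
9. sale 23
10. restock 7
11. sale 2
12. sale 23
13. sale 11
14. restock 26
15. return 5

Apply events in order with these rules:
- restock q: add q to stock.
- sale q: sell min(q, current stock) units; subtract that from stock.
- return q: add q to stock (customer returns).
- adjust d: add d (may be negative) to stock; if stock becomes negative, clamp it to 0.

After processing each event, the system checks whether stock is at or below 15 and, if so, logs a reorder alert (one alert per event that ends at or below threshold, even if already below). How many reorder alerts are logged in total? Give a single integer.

Answer: 1

Derivation:
Processing events:
Start: stock = 30
  Event 1 (sale 13): sell min(13,30)=13. stock: 30 - 13 = 17. total_sold = 13
  Event 2 (restock 36): 17 + 36 = 53
  Event 3 (sale 18): sell min(18,53)=18. stock: 53 - 18 = 35. total_sold = 31
  Event 4 (restock 10): 35 + 10 = 45
  Event 5 (restock 15): 45 + 15 = 60
  Event 6 (sale 24): sell min(24,60)=24. stock: 60 - 24 = 36. total_sold = 55
  Event 7 (restock 26): 36 + 26 = 62
  Event 8 (sale 5): sell min(5,62)=5. stock: 62 - 5 = 57. total_sold = 60
  Event 9 (sale 23): sell min(23,57)=23. stock: 57 - 23 = 34. total_sold = 83
  Event 10 (restock 7): 34 + 7 = 41
  Event 11 (sale 2): sell min(2,41)=2. stock: 41 - 2 = 39. total_sold = 85
  Event 12 (sale 23): sell min(23,39)=23. stock: 39 - 23 = 16. total_sold = 108
  Event 13 (sale 11): sell min(11,16)=11. stock: 16 - 11 = 5. total_sold = 119
  Event 14 (restock 26): 5 + 26 = 31
  Event 15 (return 5): 31 + 5 = 36
Final: stock = 36, total_sold = 119

Checking against threshold 15:
  After event 1: stock=17 > 15
  After event 2: stock=53 > 15
  After event 3: stock=35 > 15
  After event 4: stock=45 > 15
  After event 5: stock=60 > 15
  After event 6: stock=36 > 15
  After event 7: stock=62 > 15
  After event 8: stock=57 > 15
  After event 9: stock=34 > 15
  After event 10: stock=41 > 15
  After event 11: stock=39 > 15
  After event 12: stock=16 > 15
  After event 13: stock=5 <= 15 -> ALERT
  After event 14: stock=31 > 15
  After event 15: stock=36 > 15
Alert events: [13]. Count = 1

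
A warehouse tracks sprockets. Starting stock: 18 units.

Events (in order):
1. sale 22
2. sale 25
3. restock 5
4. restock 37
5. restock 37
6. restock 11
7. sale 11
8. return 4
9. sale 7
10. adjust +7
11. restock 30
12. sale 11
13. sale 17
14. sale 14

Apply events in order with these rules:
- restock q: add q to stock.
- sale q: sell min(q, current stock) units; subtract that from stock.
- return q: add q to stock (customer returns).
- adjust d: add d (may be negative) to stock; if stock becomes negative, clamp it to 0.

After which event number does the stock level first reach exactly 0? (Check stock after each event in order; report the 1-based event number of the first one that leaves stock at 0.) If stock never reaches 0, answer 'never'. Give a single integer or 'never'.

Answer: 1

Derivation:
Processing events:
Start: stock = 18
  Event 1 (sale 22): sell min(22,18)=18. stock: 18 - 18 = 0. total_sold = 18
  Event 2 (sale 25): sell min(25,0)=0. stock: 0 - 0 = 0. total_sold = 18
  Event 3 (restock 5): 0 + 5 = 5
  Event 4 (restock 37): 5 + 37 = 42
  Event 5 (restock 37): 42 + 37 = 79
  Event 6 (restock 11): 79 + 11 = 90
  Event 7 (sale 11): sell min(11,90)=11. stock: 90 - 11 = 79. total_sold = 29
  Event 8 (return 4): 79 + 4 = 83
  Event 9 (sale 7): sell min(7,83)=7. stock: 83 - 7 = 76. total_sold = 36
  Event 10 (adjust +7): 76 + 7 = 83
  Event 11 (restock 30): 83 + 30 = 113
  Event 12 (sale 11): sell min(11,113)=11. stock: 113 - 11 = 102. total_sold = 47
  Event 13 (sale 17): sell min(17,102)=17. stock: 102 - 17 = 85. total_sold = 64
  Event 14 (sale 14): sell min(14,85)=14. stock: 85 - 14 = 71. total_sold = 78
Final: stock = 71, total_sold = 78

First zero at event 1.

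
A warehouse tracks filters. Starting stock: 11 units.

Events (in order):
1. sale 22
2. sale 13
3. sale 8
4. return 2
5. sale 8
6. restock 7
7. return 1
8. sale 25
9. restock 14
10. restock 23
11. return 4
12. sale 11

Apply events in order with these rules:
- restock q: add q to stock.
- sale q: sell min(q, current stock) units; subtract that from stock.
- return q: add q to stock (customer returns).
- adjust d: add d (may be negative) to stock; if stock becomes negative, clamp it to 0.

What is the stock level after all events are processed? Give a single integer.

Answer: 30

Derivation:
Processing events:
Start: stock = 11
  Event 1 (sale 22): sell min(22,11)=11. stock: 11 - 11 = 0. total_sold = 11
  Event 2 (sale 13): sell min(13,0)=0. stock: 0 - 0 = 0. total_sold = 11
  Event 3 (sale 8): sell min(8,0)=0. stock: 0 - 0 = 0. total_sold = 11
  Event 4 (return 2): 0 + 2 = 2
  Event 5 (sale 8): sell min(8,2)=2. stock: 2 - 2 = 0. total_sold = 13
  Event 6 (restock 7): 0 + 7 = 7
  Event 7 (return 1): 7 + 1 = 8
  Event 8 (sale 25): sell min(25,8)=8. stock: 8 - 8 = 0. total_sold = 21
  Event 9 (restock 14): 0 + 14 = 14
  Event 10 (restock 23): 14 + 23 = 37
  Event 11 (return 4): 37 + 4 = 41
  Event 12 (sale 11): sell min(11,41)=11. stock: 41 - 11 = 30. total_sold = 32
Final: stock = 30, total_sold = 32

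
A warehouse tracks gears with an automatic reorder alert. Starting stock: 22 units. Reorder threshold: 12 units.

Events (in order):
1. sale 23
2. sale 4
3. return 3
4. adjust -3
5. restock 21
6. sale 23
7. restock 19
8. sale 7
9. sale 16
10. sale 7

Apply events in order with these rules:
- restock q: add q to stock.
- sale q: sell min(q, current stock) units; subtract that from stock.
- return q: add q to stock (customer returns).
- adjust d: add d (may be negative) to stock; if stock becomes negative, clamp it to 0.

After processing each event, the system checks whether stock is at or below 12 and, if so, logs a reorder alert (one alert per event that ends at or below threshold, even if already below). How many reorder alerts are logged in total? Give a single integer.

Processing events:
Start: stock = 22
  Event 1 (sale 23): sell min(23,22)=22. stock: 22 - 22 = 0. total_sold = 22
  Event 2 (sale 4): sell min(4,0)=0. stock: 0 - 0 = 0. total_sold = 22
  Event 3 (return 3): 0 + 3 = 3
  Event 4 (adjust -3): 3 + -3 = 0
  Event 5 (restock 21): 0 + 21 = 21
  Event 6 (sale 23): sell min(23,21)=21. stock: 21 - 21 = 0. total_sold = 43
  Event 7 (restock 19): 0 + 19 = 19
  Event 8 (sale 7): sell min(7,19)=7. stock: 19 - 7 = 12. total_sold = 50
  Event 9 (sale 16): sell min(16,12)=12. stock: 12 - 12 = 0. total_sold = 62
  Event 10 (sale 7): sell min(7,0)=0. stock: 0 - 0 = 0. total_sold = 62
Final: stock = 0, total_sold = 62

Checking against threshold 12:
  After event 1: stock=0 <= 12 -> ALERT
  After event 2: stock=0 <= 12 -> ALERT
  After event 3: stock=3 <= 12 -> ALERT
  After event 4: stock=0 <= 12 -> ALERT
  After event 5: stock=21 > 12
  After event 6: stock=0 <= 12 -> ALERT
  After event 7: stock=19 > 12
  After event 8: stock=12 <= 12 -> ALERT
  After event 9: stock=0 <= 12 -> ALERT
  After event 10: stock=0 <= 12 -> ALERT
Alert events: [1, 2, 3, 4, 6, 8, 9, 10]. Count = 8

Answer: 8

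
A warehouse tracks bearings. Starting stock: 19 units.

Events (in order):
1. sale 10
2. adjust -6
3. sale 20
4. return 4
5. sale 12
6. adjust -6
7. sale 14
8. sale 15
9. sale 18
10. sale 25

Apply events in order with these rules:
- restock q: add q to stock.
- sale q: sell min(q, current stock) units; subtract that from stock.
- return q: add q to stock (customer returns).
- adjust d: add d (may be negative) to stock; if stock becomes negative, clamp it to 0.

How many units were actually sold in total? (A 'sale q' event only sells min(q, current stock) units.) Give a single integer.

Answer: 17

Derivation:
Processing events:
Start: stock = 19
  Event 1 (sale 10): sell min(10,19)=10. stock: 19 - 10 = 9. total_sold = 10
  Event 2 (adjust -6): 9 + -6 = 3
  Event 3 (sale 20): sell min(20,3)=3. stock: 3 - 3 = 0. total_sold = 13
  Event 4 (return 4): 0 + 4 = 4
  Event 5 (sale 12): sell min(12,4)=4. stock: 4 - 4 = 0. total_sold = 17
  Event 6 (adjust -6): 0 + -6 = 0 (clamped to 0)
  Event 7 (sale 14): sell min(14,0)=0. stock: 0 - 0 = 0. total_sold = 17
  Event 8 (sale 15): sell min(15,0)=0. stock: 0 - 0 = 0. total_sold = 17
  Event 9 (sale 18): sell min(18,0)=0. stock: 0 - 0 = 0. total_sold = 17
  Event 10 (sale 25): sell min(25,0)=0. stock: 0 - 0 = 0. total_sold = 17
Final: stock = 0, total_sold = 17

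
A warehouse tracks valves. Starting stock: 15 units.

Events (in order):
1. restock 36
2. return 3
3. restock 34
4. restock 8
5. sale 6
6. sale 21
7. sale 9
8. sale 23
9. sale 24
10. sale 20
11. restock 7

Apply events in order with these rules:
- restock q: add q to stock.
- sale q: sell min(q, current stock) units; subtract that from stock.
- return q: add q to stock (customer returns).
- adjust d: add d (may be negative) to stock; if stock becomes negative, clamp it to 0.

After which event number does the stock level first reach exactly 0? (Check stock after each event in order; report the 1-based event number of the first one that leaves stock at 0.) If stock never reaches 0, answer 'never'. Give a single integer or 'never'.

Answer: 10

Derivation:
Processing events:
Start: stock = 15
  Event 1 (restock 36): 15 + 36 = 51
  Event 2 (return 3): 51 + 3 = 54
  Event 3 (restock 34): 54 + 34 = 88
  Event 4 (restock 8): 88 + 8 = 96
  Event 5 (sale 6): sell min(6,96)=6. stock: 96 - 6 = 90. total_sold = 6
  Event 6 (sale 21): sell min(21,90)=21. stock: 90 - 21 = 69. total_sold = 27
  Event 7 (sale 9): sell min(9,69)=9. stock: 69 - 9 = 60. total_sold = 36
  Event 8 (sale 23): sell min(23,60)=23. stock: 60 - 23 = 37. total_sold = 59
  Event 9 (sale 24): sell min(24,37)=24. stock: 37 - 24 = 13. total_sold = 83
  Event 10 (sale 20): sell min(20,13)=13. stock: 13 - 13 = 0. total_sold = 96
  Event 11 (restock 7): 0 + 7 = 7
Final: stock = 7, total_sold = 96

First zero at event 10.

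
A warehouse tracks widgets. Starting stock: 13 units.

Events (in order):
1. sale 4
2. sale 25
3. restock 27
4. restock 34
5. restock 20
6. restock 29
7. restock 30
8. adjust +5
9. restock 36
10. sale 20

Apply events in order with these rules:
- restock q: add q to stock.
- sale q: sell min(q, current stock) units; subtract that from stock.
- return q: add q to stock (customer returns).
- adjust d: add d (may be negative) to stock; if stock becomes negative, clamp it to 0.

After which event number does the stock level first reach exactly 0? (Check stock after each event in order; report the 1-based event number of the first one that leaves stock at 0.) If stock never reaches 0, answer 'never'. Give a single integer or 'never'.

Processing events:
Start: stock = 13
  Event 1 (sale 4): sell min(4,13)=4. stock: 13 - 4 = 9. total_sold = 4
  Event 2 (sale 25): sell min(25,9)=9. stock: 9 - 9 = 0. total_sold = 13
  Event 3 (restock 27): 0 + 27 = 27
  Event 4 (restock 34): 27 + 34 = 61
  Event 5 (restock 20): 61 + 20 = 81
  Event 6 (restock 29): 81 + 29 = 110
  Event 7 (restock 30): 110 + 30 = 140
  Event 8 (adjust +5): 140 + 5 = 145
  Event 9 (restock 36): 145 + 36 = 181
  Event 10 (sale 20): sell min(20,181)=20. stock: 181 - 20 = 161. total_sold = 33
Final: stock = 161, total_sold = 33

First zero at event 2.

Answer: 2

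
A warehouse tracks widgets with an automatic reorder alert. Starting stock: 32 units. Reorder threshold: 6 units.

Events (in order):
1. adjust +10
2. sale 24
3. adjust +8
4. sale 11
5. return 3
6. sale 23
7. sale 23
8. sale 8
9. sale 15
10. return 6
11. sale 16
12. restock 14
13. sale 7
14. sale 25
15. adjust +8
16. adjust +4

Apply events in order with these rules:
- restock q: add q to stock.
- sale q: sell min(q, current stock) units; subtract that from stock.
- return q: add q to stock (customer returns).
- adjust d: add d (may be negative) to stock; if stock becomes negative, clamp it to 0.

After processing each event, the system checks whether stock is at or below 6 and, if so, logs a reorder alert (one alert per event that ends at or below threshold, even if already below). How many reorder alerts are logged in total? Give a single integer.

Processing events:
Start: stock = 32
  Event 1 (adjust +10): 32 + 10 = 42
  Event 2 (sale 24): sell min(24,42)=24. stock: 42 - 24 = 18. total_sold = 24
  Event 3 (adjust +8): 18 + 8 = 26
  Event 4 (sale 11): sell min(11,26)=11. stock: 26 - 11 = 15. total_sold = 35
  Event 5 (return 3): 15 + 3 = 18
  Event 6 (sale 23): sell min(23,18)=18. stock: 18 - 18 = 0. total_sold = 53
  Event 7 (sale 23): sell min(23,0)=0. stock: 0 - 0 = 0. total_sold = 53
  Event 8 (sale 8): sell min(8,0)=0. stock: 0 - 0 = 0. total_sold = 53
  Event 9 (sale 15): sell min(15,0)=0. stock: 0 - 0 = 0. total_sold = 53
  Event 10 (return 6): 0 + 6 = 6
  Event 11 (sale 16): sell min(16,6)=6. stock: 6 - 6 = 0. total_sold = 59
  Event 12 (restock 14): 0 + 14 = 14
  Event 13 (sale 7): sell min(7,14)=7. stock: 14 - 7 = 7. total_sold = 66
  Event 14 (sale 25): sell min(25,7)=7. stock: 7 - 7 = 0. total_sold = 73
  Event 15 (adjust +8): 0 + 8 = 8
  Event 16 (adjust +4): 8 + 4 = 12
Final: stock = 12, total_sold = 73

Checking against threshold 6:
  After event 1: stock=42 > 6
  After event 2: stock=18 > 6
  After event 3: stock=26 > 6
  After event 4: stock=15 > 6
  After event 5: stock=18 > 6
  After event 6: stock=0 <= 6 -> ALERT
  After event 7: stock=0 <= 6 -> ALERT
  After event 8: stock=0 <= 6 -> ALERT
  After event 9: stock=0 <= 6 -> ALERT
  After event 10: stock=6 <= 6 -> ALERT
  After event 11: stock=0 <= 6 -> ALERT
  After event 12: stock=14 > 6
  After event 13: stock=7 > 6
  After event 14: stock=0 <= 6 -> ALERT
  After event 15: stock=8 > 6
  After event 16: stock=12 > 6
Alert events: [6, 7, 8, 9, 10, 11, 14]. Count = 7

Answer: 7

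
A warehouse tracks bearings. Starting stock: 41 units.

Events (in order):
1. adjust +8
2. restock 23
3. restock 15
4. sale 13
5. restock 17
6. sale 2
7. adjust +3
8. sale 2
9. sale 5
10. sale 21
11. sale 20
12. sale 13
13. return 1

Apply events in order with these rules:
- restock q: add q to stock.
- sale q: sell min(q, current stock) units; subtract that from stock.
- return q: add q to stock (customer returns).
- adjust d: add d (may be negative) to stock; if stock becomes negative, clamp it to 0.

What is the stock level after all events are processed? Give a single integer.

Processing events:
Start: stock = 41
  Event 1 (adjust +8): 41 + 8 = 49
  Event 2 (restock 23): 49 + 23 = 72
  Event 3 (restock 15): 72 + 15 = 87
  Event 4 (sale 13): sell min(13,87)=13. stock: 87 - 13 = 74. total_sold = 13
  Event 5 (restock 17): 74 + 17 = 91
  Event 6 (sale 2): sell min(2,91)=2. stock: 91 - 2 = 89. total_sold = 15
  Event 7 (adjust +3): 89 + 3 = 92
  Event 8 (sale 2): sell min(2,92)=2. stock: 92 - 2 = 90. total_sold = 17
  Event 9 (sale 5): sell min(5,90)=5. stock: 90 - 5 = 85. total_sold = 22
  Event 10 (sale 21): sell min(21,85)=21. stock: 85 - 21 = 64. total_sold = 43
  Event 11 (sale 20): sell min(20,64)=20. stock: 64 - 20 = 44. total_sold = 63
  Event 12 (sale 13): sell min(13,44)=13. stock: 44 - 13 = 31. total_sold = 76
  Event 13 (return 1): 31 + 1 = 32
Final: stock = 32, total_sold = 76

Answer: 32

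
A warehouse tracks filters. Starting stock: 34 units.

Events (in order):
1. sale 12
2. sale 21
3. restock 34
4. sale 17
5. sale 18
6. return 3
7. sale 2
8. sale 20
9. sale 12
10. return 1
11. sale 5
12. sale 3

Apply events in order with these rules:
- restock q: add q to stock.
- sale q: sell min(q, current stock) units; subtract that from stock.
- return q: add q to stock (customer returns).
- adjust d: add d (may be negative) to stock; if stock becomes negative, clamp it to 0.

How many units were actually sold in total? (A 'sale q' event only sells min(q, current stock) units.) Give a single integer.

Processing events:
Start: stock = 34
  Event 1 (sale 12): sell min(12,34)=12. stock: 34 - 12 = 22. total_sold = 12
  Event 2 (sale 21): sell min(21,22)=21. stock: 22 - 21 = 1. total_sold = 33
  Event 3 (restock 34): 1 + 34 = 35
  Event 4 (sale 17): sell min(17,35)=17. stock: 35 - 17 = 18. total_sold = 50
  Event 5 (sale 18): sell min(18,18)=18. stock: 18 - 18 = 0. total_sold = 68
  Event 6 (return 3): 0 + 3 = 3
  Event 7 (sale 2): sell min(2,3)=2. stock: 3 - 2 = 1. total_sold = 70
  Event 8 (sale 20): sell min(20,1)=1. stock: 1 - 1 = 0. total_sold = 71
  Event 9 (sale 12): sell min(12,0)=0. stock: 0 - 0 = 0. total_sold = 71
  Event 10 (return 1): 0 + 1 = 1
  Event 11 (sale 5): sell min(5,1)=1. stock: 1 - 1 = 0. total_sold = 72
  Event 12 (sale 3): sell min(3,0)=0. stock: 0 - 0 = 0. total_sold = 72
Final: stock = 0, total_sold = 72

Answer: 72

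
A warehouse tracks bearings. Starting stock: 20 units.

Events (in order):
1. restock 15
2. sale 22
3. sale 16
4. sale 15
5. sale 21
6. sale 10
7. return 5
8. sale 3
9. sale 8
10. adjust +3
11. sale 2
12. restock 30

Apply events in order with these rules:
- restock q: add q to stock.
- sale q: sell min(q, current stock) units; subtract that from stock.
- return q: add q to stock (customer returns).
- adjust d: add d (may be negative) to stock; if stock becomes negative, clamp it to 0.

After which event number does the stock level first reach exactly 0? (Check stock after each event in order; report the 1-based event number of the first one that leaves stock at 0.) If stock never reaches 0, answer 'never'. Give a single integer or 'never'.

Processing events:
Start: stock = 20
  Event 1 (restock 15): 20 + 15 = 35
  Event 2 (sale 22): sell min(22,35)=22. stock: 35 - 22 = 13. total_sold = 22
  Event 3 (sale 16): sell min(16,13)=13. stock: 13 - 13 = 0. total_sold = 35
  Event 4 (sale 15): sell min(15,0)=0. stock: 0 - 0 = 0. total_sold = 35
  Event 5 (sale 21): sell min(21,0)=0. stock: 0 - 0 = 0. total_sold = 35
  Event 6 (sale 10): sell min(10,0)=0. stock: 0 - 0 = 0. total_sold = 35
  Event 7 (return 5): 0 + 5 = 5
  Event 8 (sale 3): sell min(3,5)=3. stock: 5 - 3 = 2. total_sold = 38
  Event 9 (sale 8): sell min(8,2)=2. stock: 2 - 2 = 0. total_sold = 40
  Event 10 (adjust +3): 0 + 3 = 3
  Event 11 (sale 2): sell min(2,3)=2. stock: 3 - 2 = 1. total_sold = 42
  Event 12 (restock 30): 1 + 30 = 31
Final: stock = 31, total_sold = 42

First zero at event 3.

Answer: 3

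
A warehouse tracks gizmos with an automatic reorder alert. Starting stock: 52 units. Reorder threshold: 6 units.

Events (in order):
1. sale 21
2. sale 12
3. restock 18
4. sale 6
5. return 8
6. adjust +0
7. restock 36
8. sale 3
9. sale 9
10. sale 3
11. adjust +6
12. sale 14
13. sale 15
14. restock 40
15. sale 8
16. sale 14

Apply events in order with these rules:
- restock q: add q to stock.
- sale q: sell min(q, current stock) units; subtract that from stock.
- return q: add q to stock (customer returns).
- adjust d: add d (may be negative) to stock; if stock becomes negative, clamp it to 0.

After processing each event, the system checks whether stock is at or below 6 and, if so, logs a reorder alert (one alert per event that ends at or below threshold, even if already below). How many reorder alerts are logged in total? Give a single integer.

Processing events:
Start: stock = 52
  Event 1 (sale 21): sell min(21,52)=21. stock: 52 - 21 = 31. total_sold = 21
  Event 2 (sale 12): sell min(12,31)=12. stock: 31 - 12 = 19. total_sold = 33
  Event 3 (restock 18): 19 + 18 = 37
  Event 4 (sale 6): sell min(6,37)=6. stock: 37 - 6 = 31. total_sold = 39
  Event 5 (return 8): 31 + 8 = 39
  Event 6 (adjust +0): 39 + 0 = 39
  Event 7 (restock 36): 39 + 36 = 75
  Event 8 (sale 3): sell min(3,75)=3. stock: 75 - 3 = 72. total_sold = 42
  Event 9 (sale 9): sell min(9,72)=9. stock: 72 - 9 = 63. total_sold = 51
  Event 10 (sale 3): sell min(3,63)=3. stock: 63 - 3 = 60. total_sold = 54
  Event 11 (adjust +6): 60 + 6 = 66
  Event 12 (sale 14): sell min(14,66)=14. stock: 66 - 14 = 52. total_sold = 68
  Event 13 (sale 15): sell min(15,52)=15. stock: 52 - 15 = 37. total_sold = 83
  Event 14 (restock 40): 37 + 40 = 77
  Event 15 (sale 8): sell min(8,77)=8. stock: 77 - 8 = 69. total_sold = 91
  Event 16 (sale 14): sell min(14,69)=14. stock: 69 - 14 = 55. total_sold = 105
Final: stock = 55, total_sold = 105

Checking against threshold 6:
  After event 1: stock=31 > 6
  After event 2: stock=19 > 6
  After event 3: stock=37 > 6
  After event 4: stock=31 > 6
  After event 5: stock=39 > 6
  After event 6: stock=39 > 6
  After event 7: stock=75 > 6
  After event 8: stock=72 > 6
  After event 9: stock=63 > 6
  After event 10: stock=60 > 6
  After event 11: stock=66 > 6
  After event 12: stock=52 > 6
  After event 13: stock=37 > 6
  After event 14: stock=77 > 6
  After event 15: stock=69 > 6
  After event 16: stock=55 > 6
Alert events: []. Count = 0

Answer: 0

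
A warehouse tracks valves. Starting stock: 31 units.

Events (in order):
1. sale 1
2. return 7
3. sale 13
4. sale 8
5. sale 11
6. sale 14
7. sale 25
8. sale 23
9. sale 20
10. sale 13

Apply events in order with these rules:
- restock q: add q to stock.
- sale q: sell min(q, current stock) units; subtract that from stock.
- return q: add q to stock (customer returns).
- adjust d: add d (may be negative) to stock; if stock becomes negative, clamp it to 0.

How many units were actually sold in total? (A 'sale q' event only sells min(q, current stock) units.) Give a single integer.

Processing events:
Start: stock = 31
  Event 1 (sale 1): sell min(1,31)=1. stock: 31 - 1 = 30. total_sold = 1
  Event 2 (return 7): 30 + 7 = 37
  Event 3 (sale 13): sell min(13,37)=13. stock: 37 - 13 = 24. total_sold = 14
  Event 4 (sale 8): sell min(8,24)=8. stock: 24 - 8 = 16. total_sold = 22
  Event 5 (sale 11): sell min(11,16)=11. stock: 16 - 11 = 5. total_sold = 33
  Event 6 (sale 14): sell min(14,5)=5. stock: 5 - 5 = 0. total_sold = 38
  Event 7 (sale 25): sell min(25,0)=0. stock: 0 - 0 = 0. total_sold = 38
  Event 8 (sale 23): sell min(23,0)=0. stock: 0 - 0 = 0. total_sold = 38
  Event 9 (sale 20): sell min(20,0)=0. stock: 0 - 0 = 0. total_sold = 38
  Event 10 (sale 13): sell min(13,0)=0. stock: 0 - 0 = 0. total_sold = 38
Final: stock = 0, total_sold = 38

Answer: 38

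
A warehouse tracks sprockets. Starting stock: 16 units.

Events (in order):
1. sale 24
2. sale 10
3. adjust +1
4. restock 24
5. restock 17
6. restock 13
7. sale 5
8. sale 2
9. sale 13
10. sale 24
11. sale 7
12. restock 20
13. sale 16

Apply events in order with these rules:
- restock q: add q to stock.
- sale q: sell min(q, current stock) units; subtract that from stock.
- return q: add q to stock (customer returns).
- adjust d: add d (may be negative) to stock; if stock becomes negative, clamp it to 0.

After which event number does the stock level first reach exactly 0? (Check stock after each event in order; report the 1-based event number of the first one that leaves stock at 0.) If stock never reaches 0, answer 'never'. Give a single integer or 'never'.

Answer: 1

Derivation:
Processing events:
Start: stock = 16
  Event 1 (sale 24): sell min(24,16)=16. stock: 16 - 16 = 0. total_sold = 16
  Event 2 (sale 10): sell min(10,0)=0. stock: 0 - 0 = 0. total_sold = 16
  Event 3 (adjust +1): 0 + 1 = 1
  Event 4 (restock 24): 1 + 24 = 25
  Event 5 (restock 17): 25 + 17 = 42
  Event 6 (restock 13): 42 + 13 = 55
  Event 7 (sale 5): sell min(5,55)=5. stock: 55 - 5 = 50. total_sold = 21
  Event 8 (sale 2): sell min(2,50)=2. stock: 50 - 2 = 48. total_sold = 23
  Event 9 (sale 13): sell min(13,48)=13. stock: 48 - 13 = 35. total_sold = 36
  Event 10 (sale 24): sell min(24,35)=24. stock: 35 - 24 = 11. total_sold = 60
  Event 11 (sale 7): sell min(7,11)=7. stock: 11 - 7 = 4. total_sold = 67
  Event 12 (restock 20): 4 + 20 = 24
  Event 13 (sale 16): sell min(16,24)=16. stock: 24 - 16 = 8. total_sold = 83
Final: stock = 8, total_sold = 83

First zero at event 1.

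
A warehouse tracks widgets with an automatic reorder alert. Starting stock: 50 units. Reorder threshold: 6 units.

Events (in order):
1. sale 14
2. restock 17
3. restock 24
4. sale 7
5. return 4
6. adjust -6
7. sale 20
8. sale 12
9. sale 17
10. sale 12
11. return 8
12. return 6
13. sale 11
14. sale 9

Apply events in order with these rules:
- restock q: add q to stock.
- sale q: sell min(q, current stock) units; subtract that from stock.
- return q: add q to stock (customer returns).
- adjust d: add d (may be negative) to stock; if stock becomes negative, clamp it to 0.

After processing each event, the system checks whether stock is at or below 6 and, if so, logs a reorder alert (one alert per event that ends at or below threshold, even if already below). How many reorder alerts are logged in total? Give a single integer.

Processing events:
Start: stock = 50
  Event 1 (sale 14): sell min(14,50)=14. stock: 50 - 14 = 36. total_sold = 14
  Event 2 (restock 17): 36 + 17 = 53
  Event 3 (restock 24): 53 + 24 = 77
  Event 4 (sale 7): sell min(7,77)=7. stock: 77 - 7 = 70. total_sold = 21
  Event 5 (return 4): 70 + 4 = 74
  Event 6 (adjust -6): 74 + -6 = 68
  Event 7 (sale 20): sell min(20,68)=20. stock: 68 - 20 = 48. total_sold = 41
  Event 8 (sale 12): sell min(12,48)=12. stock: 48 - 12 = 36. total_sold = 53
  Event 9 (sale 17): sell min(17,36)=17. stock: 36 - 17 = 19. total_sold = 70
  Event 10 (sale 12): sell min(12,19)=12. stock: 19 - 12 = 7. total_sold = 82
  Event 11 (return 8): 7 + 8 = 15
  Event 12 (return 6): 15 + 6 = 21
  Event 13 (sale 11): sell min(11,21)=11. stock: 21 - 11 = 10. total_sold = 93
  Event 14 (sale 9): sell min(9,10)=9. stock: 10 - 9 = 1. total_sold = 102
Final: stock = 1, total_sold = 102

Checking against threshold 6:
  After event 1: stock=36 > 6
  After event 2: stock=53 > 6
  After event 3: stock=77 > 6
  After event 4: stock=70 > 6
  After event 5: stock=74 > 6
  After event 6: stock=68 > 6
  After event 7: stock=48 > 6
  After event 8: stock=36 > 6
  After event 9: stock=19 > 6
  After event 10: stock=7 > 6
  After event 11: stock=15 > 6
  After event 12: stock=21 > 6
  After event 13: stock=10 > 6
  After event 14: stock=1 <= 6 -> ALERT
Alert events: [14]. Count = 1

Answer: 1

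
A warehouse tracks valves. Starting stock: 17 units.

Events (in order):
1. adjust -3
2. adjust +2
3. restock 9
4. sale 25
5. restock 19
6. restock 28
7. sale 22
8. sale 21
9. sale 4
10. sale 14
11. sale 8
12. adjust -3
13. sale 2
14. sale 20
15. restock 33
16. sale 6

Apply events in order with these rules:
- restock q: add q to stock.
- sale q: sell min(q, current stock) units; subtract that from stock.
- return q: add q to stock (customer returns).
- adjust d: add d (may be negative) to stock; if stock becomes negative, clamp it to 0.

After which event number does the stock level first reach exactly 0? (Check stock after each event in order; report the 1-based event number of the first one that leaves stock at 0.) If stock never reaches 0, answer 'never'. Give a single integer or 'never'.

Answer: 4

Derivation:
Processing events:
Start: stock = 17
  Event 1 (adjust -3): 17 + -3 = 14
  Event 2 (adjust +2): 14 + 2 = 16
  Event 3 (restock 9): 16 + 9 = 25
  Event 4 (sale 25): sell min(25,25)=25. stock: 25 - 25 = 0. total_sold = 25
  Event 5 (restock 19): 0 + 19 = 19
  Event 6 (restock 28): 19 + 28 = 47
  Event 7 (sale 22): sell min(22,47)=22. stock: 47 - 22 = 25. total_sold = 47
  Event 8 (sale 21): sell min(21,25)=21. stock: 25 - 21 = 4. total_sold = 68
  Event 9 (sale 4): sell min(4,4)=4. stock: 4 - 4 = 0. total_sold = 72
  Event 10 (sale 14): sell min(14,0)=0. stock: 0 - 0 = 0. total_sold = 72
  Event 11 (sale 8): sell min(8,0)=0. stock: 0 - 0 = 0. total_sold = 72
  Event 12 (adjust -3): 0 + -3 = 0 (clamped to 0)
  Event 13 (sale 2): sell min(2,0)=0. stock: 0 - 0 = 0. total_sold = 72
  Event 14 (sale 20): sell min(20,0)=0. stock: 0 - 0 = 0. total_sold = 72
  Event 15 (restock 33): 0 + 33 = 33
  Event 16 (sale 6): sell min(6,33)=6. stock: 33 - 6 = 27. total_sold = 78
Final: stock = 27, total_sold = 78

First zero at event 4.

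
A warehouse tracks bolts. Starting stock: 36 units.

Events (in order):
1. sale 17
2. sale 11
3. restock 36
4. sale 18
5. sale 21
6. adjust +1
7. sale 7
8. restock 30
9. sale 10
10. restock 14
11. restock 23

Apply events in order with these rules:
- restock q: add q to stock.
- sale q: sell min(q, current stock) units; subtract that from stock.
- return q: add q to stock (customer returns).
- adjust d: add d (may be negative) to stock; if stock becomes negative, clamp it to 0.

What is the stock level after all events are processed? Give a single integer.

Answer: 57

Derivation:
Processing events:
Start: stock = 36
  Event 1 (sale 17): sell min(17,36)=17. stock: 36 - 17 = 19. total_sold = 17
  Event 2 (sale 11): sell min(11,19)=11. stock: 19 - 11 = 8. total_sold = 28
  Event 3 (restock 36): 8 + 36 = 44
  Event 4 (sale 18): sell min(18,44)=18. stock: 44 - 18 = 26. total_sold = 46
  Event 5 (sale 21): sell min(21,26)=21. stock: 26 - 21 = 5. total_sold = 67
  Event 6 (adjust +1): 5 + 1 = 6
  Event 7 (sale 7): sell min(7,6)=6. stock: 6 - 6 = 0. total_sold = 73
  Event 8 (restock 30): 0 + 30 = 30
  Event 9 (sale 10): sell min(10,30)=10. stock: 30 - 10 = 20. total_sold = 83
  Event 10 (restock 14): 20 + 14 = 34
  Event 11 (restock 23): 34 + 23 = 57
Final: stock = 57, total_sold = 83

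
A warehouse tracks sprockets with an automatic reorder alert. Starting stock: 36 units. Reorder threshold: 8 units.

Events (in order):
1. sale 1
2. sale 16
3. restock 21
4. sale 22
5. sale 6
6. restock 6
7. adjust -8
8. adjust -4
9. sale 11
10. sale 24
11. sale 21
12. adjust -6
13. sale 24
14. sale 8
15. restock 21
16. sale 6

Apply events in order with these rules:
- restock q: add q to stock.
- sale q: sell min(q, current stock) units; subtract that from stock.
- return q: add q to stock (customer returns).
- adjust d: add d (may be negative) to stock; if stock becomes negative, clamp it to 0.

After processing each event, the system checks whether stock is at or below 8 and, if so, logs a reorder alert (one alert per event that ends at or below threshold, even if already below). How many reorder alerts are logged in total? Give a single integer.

Processing events:
Start: stock = 36
  Event 1 (sale 1): sell min(1,36)=1. stock: 36 - 1 = 35. total_sold = 1
  Event 2 (sale 16): sell min(16,35)=16. stock: 35 - 16 = 19. total_sold = 17
  Event 3 (restock 21): 19 + 21 = 40
  Event 4 (sale 22): sell min(22,40)=22. stock: 40 - 22 = 18. total_sold = 39
  Event 5 (sale 6): sell min(6,18)=6. stock: 18 - 6 = 12. total_sold = 45
  Event 6 (restock 6): 12 + 6 = 18
  Event 7 (adjust -8): 18 + -8 = 10
  Event 8 (adjust -4): 10 + -4 = 6
  Event 9 (sale 11): sell min(11,6)=6. stock: 6 - 6 = 0. total_sold = 51
  Event 10 (sale 24): sell min(24,0)=0. stock: 0 - 0 = 0. total_sold = 51
  Event 11 (sale 21): sell min(21,0)=0. stock: 0 - 0 = 0. total_sold = 51
  Event 12 (adjust -6): 0 + -6 = 0 (clamped to 0)
  Event 13 (sale 24): sell min(24,0)=0. stock: 0 - 0 = 0. total_sold = 51
  Event 14 (sale 8): sell min(8,0)=0. stock: 0 - 0 = 0. total_sold = 51
  Event 15 (restock 21): 0 + 21 = 21
  Event 16 (sale 6): sell min(6,21)=6. stock: 21 - 6 = 15. total_sold = 57
Final: stock = 15, total_sold = 57

Checking against threshold 8:
  After event 1: stock=35 > 8
  After event 2: stock=19 > 8
  After event 3: stock=40 > 8
  After event 4: stock=18 > 8
  After event 5: stock=12 > 8
  After event 6: stock=18 > 8
  After event 7: stock=10 > 8
  After event 8: stock=6 <= 8 -> ALERT
  After event 9: stock=0 <= 8 -> ALERT
  After event 10: stock=0 <= 8 -> ALERT
  After event 11: stock=0 <= 8 -> ALERT
  After event 12: stock=0 <= 8 -> ALERT
  After event 13: stock=0 <= 8 -> ALERT
  After event 14: stock=0 <= 8 -> ALERT
  After event 15: stock=21 > 8
  After event 16: stock=15 > 8
Alert events: [8, 9, 10, 11, 12, 13, 14]. Count = 7

Answer: 7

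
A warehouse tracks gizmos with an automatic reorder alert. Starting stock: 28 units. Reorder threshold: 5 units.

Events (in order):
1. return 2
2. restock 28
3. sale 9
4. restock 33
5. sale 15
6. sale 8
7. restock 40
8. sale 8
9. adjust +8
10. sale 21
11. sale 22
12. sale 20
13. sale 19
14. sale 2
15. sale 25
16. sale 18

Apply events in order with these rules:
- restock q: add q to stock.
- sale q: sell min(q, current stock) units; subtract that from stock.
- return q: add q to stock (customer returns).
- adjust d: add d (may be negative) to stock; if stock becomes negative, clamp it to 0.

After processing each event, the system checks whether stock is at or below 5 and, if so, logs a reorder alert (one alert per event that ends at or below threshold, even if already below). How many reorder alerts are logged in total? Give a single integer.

Answer: 2

Derivation:
Processing events:
Start: stock = 28
  Event 1 (return 2): 28 + 2 = 30
  Event 2 (restock 28): 30 + 28 = 58
  Event 3 (sale 9): sell min(9,58)=9. stock: 58 - 9 = 49. total_sold = 9
  Event 4 (restock 33): 49 + 33 = 82
  Event 5 (sale 15): sell min(15,82)=15. stock: 82 - 15 = 67. total_sold = 24
  Event 6 (sale 8): sell min(8,67)=8. stock: 67 - 8 = 59. total_sold = 32
  Event 7 (restock 40): 59 + 40 = 99
  Event 8 (sale 8): sell min(8,99)=8. stock: 99 - 8 = 91. total_sold = 40
  Event 9 (adjust +8): 91 + 8 = 99
  Event 10 (sale 21): sell min(21,99)=21. stock: 99 - 21 = 78. total_sold = 61
  Event 11 (sale 22): sell min(22,78)=22. stock: 78 - 22 = 56. total_sold = 83
  Event 12 (sale 20): sell min(20,56)=20. stock: 56 - 20 = 36. total_sold = 103
  Event 13 (sale 19): sell min(19,36)=19. stock: 36 - 19 = 17. total_sold = 122
  Event 14 (sale 2): sell min(2,17)=2. stock: 17 - 2 = 15. total_sold = 124
  Event 15 (sale 25): sell min(25,15)=15. stock: 15 - 15 = 0. total_sold = 139
  Event 16 (sale 18): sell min(18,0)=0. stock: 0 - 0 = 0. total_sold = 139
Final: stock = 0, total_sold = 139

Checking against threshold 5:
  After event 1: stock=30 > 5
  After event 2: stock=58 > 5
  After event 3: stock=49 > 5
  After event 4: stock=82 > 5
  After event 5: stock=67 > 5
  After event 6: stock=59 > 5
  After event 7: stock=99 > 5
  After event 8: stock=91 > 5
  After event 9: stock=99 > 5
  After event 10: stock=78 > 5
  After event 11: stock=56 > 5
  After event 12: stock=36 > 5
  After event 13: stock=17 > 5
  After event 14: stock=15 > 5
  After event 15: stock=0 <= 5 -> ALERT
  After event 16: stock=0 <= 5 -> ALERT
Alert events: [15, 16]. Count = 2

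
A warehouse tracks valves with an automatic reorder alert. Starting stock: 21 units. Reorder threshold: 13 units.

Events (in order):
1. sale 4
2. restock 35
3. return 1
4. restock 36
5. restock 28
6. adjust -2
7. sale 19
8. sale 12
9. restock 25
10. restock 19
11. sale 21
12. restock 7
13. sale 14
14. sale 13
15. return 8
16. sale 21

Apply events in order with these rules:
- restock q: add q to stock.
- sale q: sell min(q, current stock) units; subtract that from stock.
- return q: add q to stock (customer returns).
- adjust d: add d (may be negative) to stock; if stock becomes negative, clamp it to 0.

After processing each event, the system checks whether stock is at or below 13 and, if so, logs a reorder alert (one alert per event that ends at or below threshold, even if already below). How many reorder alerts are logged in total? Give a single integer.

Answer: 0

Derivation:
Processing events:
Start: stock = 21
  Event 1 (sale 4): sell min(4,21)=4. stock: 21 - 4 = 17. total_sold = 4
  Event 2 (restock 35): 17 + 35 = 52
  Event 3 (return 1): 52 + 1 = 53
  Event 4 (restock 36): 53 + 36 = 89
  Event 5 (restock 28): 89 + 28 = 117
  Event 6 (adjust -2): 117 + -2 = 115
  Event 7 (sale 19): sell min(19,115)=19. stock: 115 - 19 = 96. total_sold = 23
  Event 8 (sale 12): sell min(12,96)=12. stock: 96 - 12 = 84. total_sold = 35
  Event 9 (restock 25): 84 + 25 = 109
  Event 10 (restock 19): 109 + 19 = 128
  Event 11 (sale 21): sell min(21,128)=21. stock: 128 - 21 = 107. total_sold = 56
  Event 12 (restock 7): 107 + 7 = 114
  Event 13 (sale 14): sell min(14,114)=14. stock: 114 - 14 = 100. total_sold = 70
  Event 14 (sale 13): sell min(13,100)=13. stock: 100 - 13 = 87. total_sold = 83
  Event 15 (return 8): 87 + 8 = 95
  Event 16 (sale 21): sell min(21,95)=21. stock: 95 - 21 = 74. total_sold = 104
Final: stock = 74, total_sold = 104

Checking against threshold 13:
  After event 1: stock=17 > 13
  After event 2: stock=52 > 13
  After event 3: stock=53 > 13
  After event 4: stock=89 > 13
  After event 5: stock=117 > 13
  After event 6: stock=115 > 13
  After event 7: stock=96 > 13
  After event 8: stock=84 > 13
  After event 9: stock=109 > 13
  After event 10: stock=128 > 13
  After event 11: stock=107 > 13
  After event 12: stock=114 > 13
  After event 13: stock=100 > 13
  After event 14: stock=87 > 13
  After event 15: stock=95 > 13
  After event 16: stock=74 > 13
Alert events: []. Count = 0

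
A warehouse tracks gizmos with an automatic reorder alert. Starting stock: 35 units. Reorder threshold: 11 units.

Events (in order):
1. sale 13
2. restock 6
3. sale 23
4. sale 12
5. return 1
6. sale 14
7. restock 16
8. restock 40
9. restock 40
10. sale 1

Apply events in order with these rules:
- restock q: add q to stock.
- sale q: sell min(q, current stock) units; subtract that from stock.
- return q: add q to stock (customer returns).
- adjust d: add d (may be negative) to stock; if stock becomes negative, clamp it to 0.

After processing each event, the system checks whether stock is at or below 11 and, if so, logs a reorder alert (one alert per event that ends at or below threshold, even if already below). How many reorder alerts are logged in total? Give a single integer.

Answer: 4

Derivation:
Processing events:
Start: stock = 35
  Event 1 (sale 13): sell min(13,35)=13. stock: 35 - 13 = 22. total_sold = 13
  Event 2 (restock 6): 22 + 6 = 28
  Event 3 (sale 23): sell min(23,28)=23. stock: 28 - 23 = 5. total_sold = 36
  Event 4 (sale 12): sell min(12,5)=5. stock: 5 - 5 = 0. total_sold = 41
  Event 5 (return 1): 0 + 1 = 1
  Event 6 (sale 14): sell min(14,1)=1. stock: 1 - 1 = 0. total_sold = 42
  Event 7 (restock 16): 0 + 16 = 16
  Event 8 (restock 40): 16 + 40 = 56
  Event 9 (restock 40): 56 + 40 = 96
  Event 10 (sale 1): sell min(1,96)=1. stock: 96 - 1 = 95. total_sold = 43
Final: stock = 95, total_sold = 43

Checking against threshold 11:
  After event 1: stock=22 > 11
  After event 2: stock=28 > 11
  After event 3: stock=5 <= 11 -> ALERT
  After event 4: stock=0 <= 11 -> ALERT
  After event 5: stock=1 <= 11 -> ALERT
  After event 6: stock=0 <= 11 -> ALERT
  After event 7: stock=16 > 11
  After event 8: stock=56 > 11
  After event 9: stock=96 > 11
  After event 10: stock=95 > 11
Alert events: [3, 4, 5, 6]. Count = 4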